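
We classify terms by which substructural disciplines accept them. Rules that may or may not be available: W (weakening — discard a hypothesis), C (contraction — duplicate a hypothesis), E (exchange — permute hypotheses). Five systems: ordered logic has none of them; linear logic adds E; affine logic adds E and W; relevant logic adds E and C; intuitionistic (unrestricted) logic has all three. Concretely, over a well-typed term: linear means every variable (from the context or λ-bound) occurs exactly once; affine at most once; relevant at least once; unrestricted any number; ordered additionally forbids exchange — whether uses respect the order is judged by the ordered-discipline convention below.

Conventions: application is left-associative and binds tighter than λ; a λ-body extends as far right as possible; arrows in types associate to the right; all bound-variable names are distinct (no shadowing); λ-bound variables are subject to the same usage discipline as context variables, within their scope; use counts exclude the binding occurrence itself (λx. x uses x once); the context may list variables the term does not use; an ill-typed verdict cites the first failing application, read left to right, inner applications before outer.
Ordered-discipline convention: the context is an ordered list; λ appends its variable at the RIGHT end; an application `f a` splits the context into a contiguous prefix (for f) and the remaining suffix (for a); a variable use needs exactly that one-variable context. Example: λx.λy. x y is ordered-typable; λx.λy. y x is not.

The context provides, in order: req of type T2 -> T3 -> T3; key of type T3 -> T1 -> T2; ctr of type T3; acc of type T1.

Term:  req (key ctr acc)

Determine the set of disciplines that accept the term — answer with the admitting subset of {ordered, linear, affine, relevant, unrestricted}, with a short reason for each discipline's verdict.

accepted by: ordered, linear, affine, relevant, unrestricted
usage: req: 1; key: 1; ctr: 1; acc: 1
use order (left to right): req, key, ctr, acc
typing: ✓ — T3 -> T3
ordered: ✓, req, key, ctr, acc once each; derivable with no W/C/E
linear: ✓, single use per variable (req, key, ctr, acc)
affine: ✓, none of req, key, ctr, acc used more than once
relevant: ✓, none of req, key, ctr, acc goes unused
unrestricted: ✓, typability at T3 -> T3 is all that's needed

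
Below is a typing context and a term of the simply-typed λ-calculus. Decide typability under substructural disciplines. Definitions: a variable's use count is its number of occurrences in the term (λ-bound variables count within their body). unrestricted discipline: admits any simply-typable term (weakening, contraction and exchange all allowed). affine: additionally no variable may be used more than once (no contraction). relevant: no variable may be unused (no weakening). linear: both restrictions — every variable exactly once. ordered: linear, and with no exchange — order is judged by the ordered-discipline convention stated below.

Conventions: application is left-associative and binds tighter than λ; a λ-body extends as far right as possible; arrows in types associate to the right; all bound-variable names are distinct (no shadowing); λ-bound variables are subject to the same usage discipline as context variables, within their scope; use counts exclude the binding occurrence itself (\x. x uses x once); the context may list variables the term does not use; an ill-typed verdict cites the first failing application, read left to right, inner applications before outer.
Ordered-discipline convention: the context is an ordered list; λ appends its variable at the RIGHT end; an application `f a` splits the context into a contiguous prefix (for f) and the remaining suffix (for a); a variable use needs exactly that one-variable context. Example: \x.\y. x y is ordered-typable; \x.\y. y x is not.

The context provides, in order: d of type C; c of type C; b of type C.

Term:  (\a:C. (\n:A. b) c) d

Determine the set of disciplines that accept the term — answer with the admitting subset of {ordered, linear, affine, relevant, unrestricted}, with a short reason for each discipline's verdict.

admitted by: none
use counts: d=1, c=1, b=1, a (λ-bound)=0, n (λ-bound)=0
order of uses: b, c, d
typing: ill-typed: an application expects A but receives C
ordered: ✗ — a type mismatch blocks all five
linear: ✗ — the type mismatch rejects it
affine: ✗ — not simply typable
relevant: ✗ — fails simple typing
unrestricted: ✗ — a type mismatch blocks all five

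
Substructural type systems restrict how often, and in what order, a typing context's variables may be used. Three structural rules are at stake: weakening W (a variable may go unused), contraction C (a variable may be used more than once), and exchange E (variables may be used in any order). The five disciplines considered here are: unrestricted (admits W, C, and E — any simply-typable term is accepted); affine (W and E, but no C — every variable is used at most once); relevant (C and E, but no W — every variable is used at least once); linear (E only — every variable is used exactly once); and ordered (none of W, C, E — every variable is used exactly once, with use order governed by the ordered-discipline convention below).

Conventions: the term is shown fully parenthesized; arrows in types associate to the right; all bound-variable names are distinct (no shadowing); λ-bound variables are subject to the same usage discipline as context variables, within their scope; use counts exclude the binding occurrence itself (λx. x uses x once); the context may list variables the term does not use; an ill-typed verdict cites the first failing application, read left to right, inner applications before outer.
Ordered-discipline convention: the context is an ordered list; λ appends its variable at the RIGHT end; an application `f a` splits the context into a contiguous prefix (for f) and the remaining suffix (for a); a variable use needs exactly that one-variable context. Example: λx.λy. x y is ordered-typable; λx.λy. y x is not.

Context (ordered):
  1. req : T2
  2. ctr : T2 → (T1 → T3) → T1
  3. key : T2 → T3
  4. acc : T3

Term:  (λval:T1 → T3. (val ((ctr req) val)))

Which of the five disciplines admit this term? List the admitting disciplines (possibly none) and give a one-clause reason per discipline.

admitted by: unrestricted
variable uses: req: 1; ctr: 1; key: 0; acc: 0; val (bound): 2
order of uses: val, ctr, req, val
typing: the term checks, with type (T1 → T3) → T3
ordered: ✗ — uses contraction: val ×2; unused: key, acc — weakening required
linear: ✗ — uses contraction: val ×2; unused: key, acc — weakening required
affine: ✗ — uses contraction: val ×2
relevant: ✗ — unused: key, acc — weakening required
unrestricted: ✓ — type-checks ((T1 → T3) → T3) and nothing is barred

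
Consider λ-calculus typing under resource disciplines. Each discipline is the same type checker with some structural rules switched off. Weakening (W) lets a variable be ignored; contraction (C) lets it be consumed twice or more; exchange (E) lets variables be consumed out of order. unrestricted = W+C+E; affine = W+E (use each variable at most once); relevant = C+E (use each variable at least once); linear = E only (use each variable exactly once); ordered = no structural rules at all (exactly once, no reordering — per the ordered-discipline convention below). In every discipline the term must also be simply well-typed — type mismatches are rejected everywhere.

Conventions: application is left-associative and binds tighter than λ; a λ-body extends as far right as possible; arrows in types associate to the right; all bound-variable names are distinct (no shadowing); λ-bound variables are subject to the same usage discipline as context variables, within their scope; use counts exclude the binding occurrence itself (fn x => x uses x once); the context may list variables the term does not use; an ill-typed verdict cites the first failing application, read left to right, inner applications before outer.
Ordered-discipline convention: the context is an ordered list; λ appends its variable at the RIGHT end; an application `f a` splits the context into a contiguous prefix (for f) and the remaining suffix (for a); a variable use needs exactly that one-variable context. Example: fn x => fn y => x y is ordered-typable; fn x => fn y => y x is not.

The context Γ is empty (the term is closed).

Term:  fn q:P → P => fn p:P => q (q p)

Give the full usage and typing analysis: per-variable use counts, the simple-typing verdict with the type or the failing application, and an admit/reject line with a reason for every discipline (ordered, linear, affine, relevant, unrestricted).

variable uses: q [bound] ×2; p [bound] ×1
use order (left to right): q, q, p
typing: ✓ — (P → P) → P → P
ordered ✗ (needs contraction — q ×2)
linear ✗ (needs contraction — q ×2)
affine ✗ (needs contraction — q ×2)
relevant ✓ (at least one use each (q, p))
unrestricted ✓ (type-checks ((P → P) → P → P) and nothing is barred)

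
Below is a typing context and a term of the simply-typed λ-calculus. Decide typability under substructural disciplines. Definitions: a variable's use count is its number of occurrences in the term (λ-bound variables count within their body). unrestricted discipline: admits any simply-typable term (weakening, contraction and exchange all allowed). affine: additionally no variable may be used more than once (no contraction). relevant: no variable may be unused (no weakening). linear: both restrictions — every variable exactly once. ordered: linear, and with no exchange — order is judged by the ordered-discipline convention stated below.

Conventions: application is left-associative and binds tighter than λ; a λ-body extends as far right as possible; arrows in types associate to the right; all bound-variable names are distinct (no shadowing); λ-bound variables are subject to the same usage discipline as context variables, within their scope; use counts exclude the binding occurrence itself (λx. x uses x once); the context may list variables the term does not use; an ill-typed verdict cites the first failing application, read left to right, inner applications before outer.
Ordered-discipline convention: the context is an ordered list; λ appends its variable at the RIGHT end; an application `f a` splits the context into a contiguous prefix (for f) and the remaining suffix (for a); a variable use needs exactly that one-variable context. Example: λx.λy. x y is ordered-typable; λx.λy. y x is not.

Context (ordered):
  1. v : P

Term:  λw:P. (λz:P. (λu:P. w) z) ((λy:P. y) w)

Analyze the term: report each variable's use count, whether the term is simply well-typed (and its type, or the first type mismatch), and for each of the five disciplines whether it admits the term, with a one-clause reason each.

usage: v: 0; w (λ-bound): 2; z (λ-bound): 1; u (λ-bound): 0; y (λ-bound): 1
uses in reading order: w, z, y, w
typing: well-typed at P -> P
ordered: ✗, w ×2 used more than once (contraction); unused: v, u — weakening required
linear: ✗, w ×2 used more than once (contraction); unused: v, u — weakening required
affine: ✗, w ×2 used more than once (contraction)
relevant: ✗, unused: v, u — weakening required
unrestricted: ✓, type-checks (P -> P) and nothing is barred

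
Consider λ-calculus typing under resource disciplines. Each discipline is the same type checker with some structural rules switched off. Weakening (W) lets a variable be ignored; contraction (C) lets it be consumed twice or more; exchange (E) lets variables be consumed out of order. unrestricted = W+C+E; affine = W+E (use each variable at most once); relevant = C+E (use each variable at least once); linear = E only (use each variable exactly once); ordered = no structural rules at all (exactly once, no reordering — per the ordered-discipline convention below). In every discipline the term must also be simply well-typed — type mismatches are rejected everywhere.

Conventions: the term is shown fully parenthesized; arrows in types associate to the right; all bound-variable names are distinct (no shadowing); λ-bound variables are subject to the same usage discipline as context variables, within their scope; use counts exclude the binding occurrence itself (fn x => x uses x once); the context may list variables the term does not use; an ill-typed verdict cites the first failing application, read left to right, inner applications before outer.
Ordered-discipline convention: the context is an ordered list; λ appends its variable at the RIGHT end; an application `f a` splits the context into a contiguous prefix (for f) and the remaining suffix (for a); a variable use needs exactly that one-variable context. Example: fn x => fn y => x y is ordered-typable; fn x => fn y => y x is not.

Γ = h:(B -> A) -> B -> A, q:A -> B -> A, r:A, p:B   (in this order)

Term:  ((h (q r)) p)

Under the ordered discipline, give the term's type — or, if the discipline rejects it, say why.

term : A
counts: h=1; q=1; r=1; p=1
left-to-right use order: h, q, r, p
typing: well-typed — term : A
all disciplines: ordered ✓, linear ✓, affine ✓, relevant ✓, unrestricted ✓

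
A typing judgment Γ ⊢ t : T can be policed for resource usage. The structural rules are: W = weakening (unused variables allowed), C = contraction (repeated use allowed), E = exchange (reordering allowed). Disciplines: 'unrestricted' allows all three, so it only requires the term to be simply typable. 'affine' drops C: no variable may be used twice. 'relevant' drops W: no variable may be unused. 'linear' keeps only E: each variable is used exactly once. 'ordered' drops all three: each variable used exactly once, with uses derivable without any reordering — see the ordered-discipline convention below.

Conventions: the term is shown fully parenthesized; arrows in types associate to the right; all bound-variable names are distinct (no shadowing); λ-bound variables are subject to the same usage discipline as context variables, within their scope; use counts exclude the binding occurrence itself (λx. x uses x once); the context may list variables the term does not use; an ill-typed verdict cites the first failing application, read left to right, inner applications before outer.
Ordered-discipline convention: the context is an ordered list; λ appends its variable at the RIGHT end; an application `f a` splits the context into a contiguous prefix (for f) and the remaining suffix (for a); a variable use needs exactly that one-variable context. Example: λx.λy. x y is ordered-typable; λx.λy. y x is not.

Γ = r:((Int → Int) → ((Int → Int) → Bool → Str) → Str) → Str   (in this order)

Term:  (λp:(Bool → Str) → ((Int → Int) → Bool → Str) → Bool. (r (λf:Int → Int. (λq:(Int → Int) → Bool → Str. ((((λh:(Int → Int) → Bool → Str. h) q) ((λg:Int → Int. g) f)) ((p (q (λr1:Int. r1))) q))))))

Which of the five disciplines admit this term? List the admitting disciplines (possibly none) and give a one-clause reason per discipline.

admitted by: relevant, unrestricted
counts: r: 1×, p [bound]: 1×, f [bound]: 1×, q [bound]: 3×, h [bound]: 1×, g [bound]: 1×, r1 [bound]: 1×
left-to-right use order: r, h, q, g, f, p, q, r1, q
typing: the term checks, with type ((Bool → Str) → ((Int → Int) → Bool → Str) → Bool) → Str
ordered: ✗ — needs contraction — q ×3
linear: ✗ — needs contraction — q ×3
affine: ✗ — needs contraction — q ×3
relevant: ✓ — r, p, f, q, h, g, r1: all used, weakening unneeded
unrestricted: ✓ — simply typable at ((Bool → Str) → ((Int → Int) → Bool → Str) → Bool) → Str; W, C, E all held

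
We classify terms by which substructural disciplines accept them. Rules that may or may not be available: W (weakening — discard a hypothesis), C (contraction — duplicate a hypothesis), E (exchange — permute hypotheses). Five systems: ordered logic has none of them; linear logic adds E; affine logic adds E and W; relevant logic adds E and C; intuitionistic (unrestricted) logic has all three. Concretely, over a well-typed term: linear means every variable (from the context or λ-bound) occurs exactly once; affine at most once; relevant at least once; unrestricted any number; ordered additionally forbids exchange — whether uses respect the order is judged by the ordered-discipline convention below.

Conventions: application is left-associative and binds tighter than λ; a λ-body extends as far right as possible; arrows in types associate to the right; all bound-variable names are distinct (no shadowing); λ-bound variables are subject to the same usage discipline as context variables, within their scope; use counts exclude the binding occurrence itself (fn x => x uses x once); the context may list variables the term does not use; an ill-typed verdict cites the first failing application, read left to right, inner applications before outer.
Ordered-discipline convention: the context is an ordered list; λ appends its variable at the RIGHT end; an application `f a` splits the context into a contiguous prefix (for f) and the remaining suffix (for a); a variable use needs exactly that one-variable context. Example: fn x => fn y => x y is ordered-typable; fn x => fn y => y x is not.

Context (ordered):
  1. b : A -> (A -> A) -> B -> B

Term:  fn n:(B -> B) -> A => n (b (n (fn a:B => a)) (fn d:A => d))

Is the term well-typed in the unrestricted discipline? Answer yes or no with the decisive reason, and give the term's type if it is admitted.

yes — well-typed at ((B -> B) -> A) -> A; no restrictions here; term : ((B -> B) -> A) -> A
use counts: b: 1, n [bound]: 2, a [bound]: 1, d [bound]: 1
uses in reading order: n, b, n, a, d
typing: the term checks, with type ((B -> B) -> A) -> A
per-discipline verdicts: ordered ✗, linear ✗, affine ✗, relevant ✓, unrestricted ✓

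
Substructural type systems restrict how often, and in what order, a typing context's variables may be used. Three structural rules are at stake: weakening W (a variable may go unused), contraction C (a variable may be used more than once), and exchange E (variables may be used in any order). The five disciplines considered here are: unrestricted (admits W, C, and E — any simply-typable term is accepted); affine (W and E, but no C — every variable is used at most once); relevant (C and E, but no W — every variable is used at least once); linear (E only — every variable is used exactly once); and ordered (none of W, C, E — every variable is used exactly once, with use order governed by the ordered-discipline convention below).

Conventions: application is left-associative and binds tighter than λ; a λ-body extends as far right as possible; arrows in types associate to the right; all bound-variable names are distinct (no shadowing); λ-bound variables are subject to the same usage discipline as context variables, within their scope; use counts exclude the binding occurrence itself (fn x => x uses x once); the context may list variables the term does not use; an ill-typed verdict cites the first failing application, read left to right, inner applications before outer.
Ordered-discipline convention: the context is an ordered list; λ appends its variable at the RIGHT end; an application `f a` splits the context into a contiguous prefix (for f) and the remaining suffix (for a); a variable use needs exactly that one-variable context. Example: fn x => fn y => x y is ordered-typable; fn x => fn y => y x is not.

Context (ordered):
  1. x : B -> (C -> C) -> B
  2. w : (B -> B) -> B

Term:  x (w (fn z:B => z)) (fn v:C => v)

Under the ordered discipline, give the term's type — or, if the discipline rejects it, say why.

term : B
counts: x=1; w=1; z (bound)=1; v (bound)=1
order of uses: x, w, z, v
typing: the term checks, with type B
all disciplines: ordered ✓ | linear ✓ | affine ✓ | relevant ✓ | unrestricted ✓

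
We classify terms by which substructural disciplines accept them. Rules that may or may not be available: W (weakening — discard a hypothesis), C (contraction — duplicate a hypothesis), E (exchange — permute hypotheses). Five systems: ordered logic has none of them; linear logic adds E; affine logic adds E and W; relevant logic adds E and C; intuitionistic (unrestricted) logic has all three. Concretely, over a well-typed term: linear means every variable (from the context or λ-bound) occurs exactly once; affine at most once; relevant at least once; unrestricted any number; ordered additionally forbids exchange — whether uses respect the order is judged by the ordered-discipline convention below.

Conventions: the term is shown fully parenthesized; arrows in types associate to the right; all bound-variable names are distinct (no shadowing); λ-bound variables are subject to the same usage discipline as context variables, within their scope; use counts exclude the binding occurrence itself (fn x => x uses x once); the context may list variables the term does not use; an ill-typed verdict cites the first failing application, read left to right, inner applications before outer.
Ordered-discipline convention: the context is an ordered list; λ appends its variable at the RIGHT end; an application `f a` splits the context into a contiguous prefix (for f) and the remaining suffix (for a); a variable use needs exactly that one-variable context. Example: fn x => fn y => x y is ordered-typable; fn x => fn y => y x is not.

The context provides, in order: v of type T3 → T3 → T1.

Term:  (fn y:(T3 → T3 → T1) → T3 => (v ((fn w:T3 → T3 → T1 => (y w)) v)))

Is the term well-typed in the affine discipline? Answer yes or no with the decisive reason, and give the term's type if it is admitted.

no — v ×2 used more than once (contraction)
usage: v=2, y [bound]=1, w [bound]=1
use order (left to right): v, y, w, v
typing: ✓ — ((T3 → T3 → T1) → T3) → T3 → T1
per-discipline verdicts: ordered ✗ · linear ✗ · affine ✗ · relevant ✓ · unrestricted ✓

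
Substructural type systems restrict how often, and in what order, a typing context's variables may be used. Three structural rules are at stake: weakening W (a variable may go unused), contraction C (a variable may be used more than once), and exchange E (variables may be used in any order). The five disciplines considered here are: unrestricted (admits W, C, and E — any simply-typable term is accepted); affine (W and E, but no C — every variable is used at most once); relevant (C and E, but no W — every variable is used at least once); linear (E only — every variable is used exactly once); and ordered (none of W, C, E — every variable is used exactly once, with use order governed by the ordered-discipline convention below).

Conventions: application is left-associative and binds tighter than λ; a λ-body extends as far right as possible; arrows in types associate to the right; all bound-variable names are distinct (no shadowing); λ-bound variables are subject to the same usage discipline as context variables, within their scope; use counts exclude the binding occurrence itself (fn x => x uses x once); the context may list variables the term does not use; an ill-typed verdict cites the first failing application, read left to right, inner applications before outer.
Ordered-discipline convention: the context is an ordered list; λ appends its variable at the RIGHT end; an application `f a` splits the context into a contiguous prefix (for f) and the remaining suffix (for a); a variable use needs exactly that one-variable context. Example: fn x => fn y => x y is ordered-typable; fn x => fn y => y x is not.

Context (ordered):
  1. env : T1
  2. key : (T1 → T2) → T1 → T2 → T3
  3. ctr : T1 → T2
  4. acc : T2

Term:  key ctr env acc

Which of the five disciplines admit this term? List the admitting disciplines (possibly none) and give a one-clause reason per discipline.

admitted in: linear, affine, relevant, unrestricted
usage: env: 1; key: 1; ctr: 1; acc: 1
use order (left to right): key, ctr, env, acc
typing: the term checks, with type T3
ordered ✗ (no contiguous prefix/suffix split fits key, ctr, env, acc)
linear ✓ (single use per variable (env, key, ctr, acc))
affine ✓ (at most one use each (env, key, ctr, acc))
relevant ✓ (none of env, key, ctr, acc goes unused)
unrestricted ✓ (type-checks (T3) and nothing is barred)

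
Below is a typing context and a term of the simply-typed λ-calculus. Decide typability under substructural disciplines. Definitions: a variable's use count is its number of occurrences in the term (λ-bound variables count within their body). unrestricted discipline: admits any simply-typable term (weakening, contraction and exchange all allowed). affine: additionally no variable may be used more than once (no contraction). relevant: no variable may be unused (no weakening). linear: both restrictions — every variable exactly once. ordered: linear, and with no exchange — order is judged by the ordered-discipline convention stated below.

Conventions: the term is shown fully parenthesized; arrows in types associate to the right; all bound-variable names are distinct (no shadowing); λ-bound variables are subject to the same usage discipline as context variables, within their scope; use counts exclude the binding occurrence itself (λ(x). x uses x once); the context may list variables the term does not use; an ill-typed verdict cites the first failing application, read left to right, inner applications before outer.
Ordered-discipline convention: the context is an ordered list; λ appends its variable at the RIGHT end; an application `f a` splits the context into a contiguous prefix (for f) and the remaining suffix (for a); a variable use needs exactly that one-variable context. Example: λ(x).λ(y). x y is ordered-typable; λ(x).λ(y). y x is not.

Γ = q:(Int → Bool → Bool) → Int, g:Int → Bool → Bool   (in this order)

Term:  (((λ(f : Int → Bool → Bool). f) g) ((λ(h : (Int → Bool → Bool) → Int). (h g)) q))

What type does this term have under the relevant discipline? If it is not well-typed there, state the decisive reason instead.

term : Bool → Bool
use counts: q=1; g=2; f (λ-bound)=1; h (λ-bound)=1
uses in reading order: f, g, h, g, q
typing: well-typed — term : Bool → Bool
all disciplines: ordered ✗, linear ✗, affine ✗, relevant ✓, unrestricted ✓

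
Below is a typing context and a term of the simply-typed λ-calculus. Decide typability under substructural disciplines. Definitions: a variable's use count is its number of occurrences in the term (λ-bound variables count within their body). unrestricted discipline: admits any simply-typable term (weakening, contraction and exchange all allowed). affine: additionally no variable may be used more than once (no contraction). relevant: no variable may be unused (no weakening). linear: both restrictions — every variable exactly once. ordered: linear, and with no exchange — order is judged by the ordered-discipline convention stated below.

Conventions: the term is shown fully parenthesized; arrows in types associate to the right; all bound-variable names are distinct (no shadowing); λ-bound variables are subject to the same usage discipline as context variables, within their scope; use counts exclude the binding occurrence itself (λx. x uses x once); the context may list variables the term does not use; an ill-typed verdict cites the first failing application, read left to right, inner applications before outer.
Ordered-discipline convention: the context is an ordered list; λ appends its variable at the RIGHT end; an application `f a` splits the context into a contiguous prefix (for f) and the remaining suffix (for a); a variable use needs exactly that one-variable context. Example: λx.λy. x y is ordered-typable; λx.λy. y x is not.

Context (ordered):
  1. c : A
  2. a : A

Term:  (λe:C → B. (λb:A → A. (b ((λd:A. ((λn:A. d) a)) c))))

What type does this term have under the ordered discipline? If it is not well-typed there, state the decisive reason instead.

not well-typed under ordered — needs weakening: e, n unused
variable uses: c=1; a=1; e (bound)=0; b (bound)=1; d (bound)=1; n (bound)=0
left-to-right use order: b, d, a, c
typing: ✓ — (C → B) → (A → A) → A
across the five disciplines: ordered ✗, linear ✗, affine ✓, relevant ✗, unrestricted ✓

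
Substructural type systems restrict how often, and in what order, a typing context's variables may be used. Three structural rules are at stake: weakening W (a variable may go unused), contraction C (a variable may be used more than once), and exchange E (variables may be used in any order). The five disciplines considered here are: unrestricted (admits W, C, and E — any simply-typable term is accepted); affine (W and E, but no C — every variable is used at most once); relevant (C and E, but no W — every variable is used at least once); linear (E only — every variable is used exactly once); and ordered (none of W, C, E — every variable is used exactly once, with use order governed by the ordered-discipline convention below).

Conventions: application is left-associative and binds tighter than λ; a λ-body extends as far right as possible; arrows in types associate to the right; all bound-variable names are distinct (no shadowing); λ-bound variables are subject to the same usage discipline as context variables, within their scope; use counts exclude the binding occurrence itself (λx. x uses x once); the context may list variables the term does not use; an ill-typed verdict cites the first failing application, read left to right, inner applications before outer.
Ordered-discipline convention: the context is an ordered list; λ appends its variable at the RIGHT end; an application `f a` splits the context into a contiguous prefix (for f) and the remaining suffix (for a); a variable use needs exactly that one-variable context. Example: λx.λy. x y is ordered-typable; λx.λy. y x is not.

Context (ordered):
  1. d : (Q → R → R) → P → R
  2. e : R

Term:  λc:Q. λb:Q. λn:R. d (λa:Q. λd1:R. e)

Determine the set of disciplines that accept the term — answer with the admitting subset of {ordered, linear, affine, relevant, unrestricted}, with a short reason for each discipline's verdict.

admitted by: affine, unrestricted
counts: d: 1×; e: 1×; c (λ-bound): 0×; b (λ-bound): 0×; n (λ-bound): 0×; a (λ-bound): 0×; d1 (λ-bound): 0×
left-to-right use order: d, e
typing: well-typed at Q → Q → R → P → R
ordered ✗ (c, b, n, a, d1 never used (weakening))
linear ✗ (c, b, n, a, d1 never used (weakening))
affine ✓ (none of d, e, c, b, n, a, d1 used more than once)
relevant ✗ (c, b, n, a, d1 never used (weakening))
unrestricted ✓ (typability at Q → Q → R → P → R is all that's needed)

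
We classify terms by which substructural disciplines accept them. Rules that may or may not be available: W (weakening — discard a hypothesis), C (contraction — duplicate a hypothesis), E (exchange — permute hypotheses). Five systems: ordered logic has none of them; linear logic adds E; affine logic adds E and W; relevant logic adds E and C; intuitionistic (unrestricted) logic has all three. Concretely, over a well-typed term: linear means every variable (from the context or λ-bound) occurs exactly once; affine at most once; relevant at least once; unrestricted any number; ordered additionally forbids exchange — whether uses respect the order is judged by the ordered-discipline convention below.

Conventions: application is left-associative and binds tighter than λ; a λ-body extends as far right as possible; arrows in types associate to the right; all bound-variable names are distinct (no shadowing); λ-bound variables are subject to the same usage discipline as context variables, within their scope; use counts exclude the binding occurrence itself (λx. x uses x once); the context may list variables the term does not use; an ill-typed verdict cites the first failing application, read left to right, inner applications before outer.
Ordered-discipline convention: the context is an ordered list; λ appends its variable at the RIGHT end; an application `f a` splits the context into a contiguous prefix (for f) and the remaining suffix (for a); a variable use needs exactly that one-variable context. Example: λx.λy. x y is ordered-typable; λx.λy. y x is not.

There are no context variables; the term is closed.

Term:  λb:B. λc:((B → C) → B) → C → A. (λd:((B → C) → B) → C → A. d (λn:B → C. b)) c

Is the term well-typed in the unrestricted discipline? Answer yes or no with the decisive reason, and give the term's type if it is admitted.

yes — type-checks (B → (((B → C) → B) → C → A) → C → A) and nothing is barred; term : B → (((B → C) → B) → C → A) → C → A
variable uses: b (λ-bound): 1×, c (λ-bound): 1×, d (λ-bound): 1×, n (λ-bound): 0×
use order (left to right): d, b, c
typing: ✓ — B → (((B → C) → B) → C → A) → C → A
per-discipline verdicts: ordered ✗ · linear ✗ · affine ✓ · relevant ✗ · unrestricted ✓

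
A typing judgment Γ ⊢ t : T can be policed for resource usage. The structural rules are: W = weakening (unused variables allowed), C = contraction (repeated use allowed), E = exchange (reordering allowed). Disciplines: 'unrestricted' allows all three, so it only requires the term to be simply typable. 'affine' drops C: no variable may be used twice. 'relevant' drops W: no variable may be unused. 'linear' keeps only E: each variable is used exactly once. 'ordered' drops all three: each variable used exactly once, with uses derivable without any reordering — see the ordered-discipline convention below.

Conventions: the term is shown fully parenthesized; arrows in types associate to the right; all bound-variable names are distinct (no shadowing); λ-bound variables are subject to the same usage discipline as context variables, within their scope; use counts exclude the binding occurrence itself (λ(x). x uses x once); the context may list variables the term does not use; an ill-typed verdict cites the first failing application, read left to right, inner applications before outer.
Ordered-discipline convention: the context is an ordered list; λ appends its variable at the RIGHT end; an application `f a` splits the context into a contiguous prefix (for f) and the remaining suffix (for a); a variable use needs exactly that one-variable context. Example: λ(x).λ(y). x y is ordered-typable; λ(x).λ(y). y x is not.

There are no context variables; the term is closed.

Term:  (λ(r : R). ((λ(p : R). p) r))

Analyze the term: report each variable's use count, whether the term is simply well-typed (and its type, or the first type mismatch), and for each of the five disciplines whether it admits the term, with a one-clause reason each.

variable uses: r [bound] ×1, p [bound] ×1
order of uses: p, r
typing: well-typed — term : R → R
ordered ✓ (r, p once each; derivable with no W/C/E)
linear ✓ (single use per variable (r, p))
affine ✓ (at most one use each (r, p))
relevant ✓ (every one of r, p appears)
unrestricted ✓ (typability at R → R is all that's needed)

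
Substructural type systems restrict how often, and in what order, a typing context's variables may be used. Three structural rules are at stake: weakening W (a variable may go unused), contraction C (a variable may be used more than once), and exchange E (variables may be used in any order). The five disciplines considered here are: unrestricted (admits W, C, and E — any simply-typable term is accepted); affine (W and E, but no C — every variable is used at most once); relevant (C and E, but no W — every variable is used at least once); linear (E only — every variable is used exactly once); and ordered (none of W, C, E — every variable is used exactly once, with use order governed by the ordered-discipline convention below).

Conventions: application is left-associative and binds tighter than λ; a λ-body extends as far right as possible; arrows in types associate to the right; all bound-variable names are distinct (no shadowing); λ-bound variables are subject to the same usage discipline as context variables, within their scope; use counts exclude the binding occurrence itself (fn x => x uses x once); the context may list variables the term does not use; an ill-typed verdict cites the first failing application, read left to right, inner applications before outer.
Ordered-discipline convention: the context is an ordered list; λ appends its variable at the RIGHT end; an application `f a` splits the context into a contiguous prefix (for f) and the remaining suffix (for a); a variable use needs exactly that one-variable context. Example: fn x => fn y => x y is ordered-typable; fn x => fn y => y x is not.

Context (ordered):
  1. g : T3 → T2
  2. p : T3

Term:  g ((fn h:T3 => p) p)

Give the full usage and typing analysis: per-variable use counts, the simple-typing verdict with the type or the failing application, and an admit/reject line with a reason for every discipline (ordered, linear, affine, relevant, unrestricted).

variable uses: g: 1; p: 2; h [bound]: 0
left-to-right use order: g, p, p
typing: ✓ — T2
ordered: ✗ — uses contraction: p ×2; h left unused
linear: ✗ — uses contraction: p ×2; h left unused
affine: ✗ — uses contraction: p ×2
relevant: ✗ — h left unused
unrestricted: ✓ — typability at T2 is all that's needed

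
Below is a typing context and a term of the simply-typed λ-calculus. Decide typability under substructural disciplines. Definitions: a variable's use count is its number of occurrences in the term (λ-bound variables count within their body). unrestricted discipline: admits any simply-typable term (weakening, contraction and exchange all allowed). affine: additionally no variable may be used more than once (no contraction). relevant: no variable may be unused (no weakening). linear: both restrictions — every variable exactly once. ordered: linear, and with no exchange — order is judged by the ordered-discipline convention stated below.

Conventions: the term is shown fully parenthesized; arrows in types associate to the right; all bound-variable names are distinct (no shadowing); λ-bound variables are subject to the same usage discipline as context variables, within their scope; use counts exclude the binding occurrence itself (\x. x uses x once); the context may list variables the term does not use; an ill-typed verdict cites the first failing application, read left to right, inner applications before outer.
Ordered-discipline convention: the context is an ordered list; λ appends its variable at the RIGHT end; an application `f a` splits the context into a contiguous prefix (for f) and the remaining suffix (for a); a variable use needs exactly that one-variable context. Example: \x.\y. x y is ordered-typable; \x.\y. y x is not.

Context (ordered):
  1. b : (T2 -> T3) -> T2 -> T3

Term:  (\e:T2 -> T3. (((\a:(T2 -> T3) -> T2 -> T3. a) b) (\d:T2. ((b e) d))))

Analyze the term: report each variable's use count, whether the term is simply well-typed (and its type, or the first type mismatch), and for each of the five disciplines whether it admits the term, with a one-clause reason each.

use counts: b: 2; e [bound]: 1; a [bound]: 1; d [bound]: 1
use order (left to right): a, b, b, e, d
typing: ✓ — (T2 -> T3) -> T2 -> T3
ordered ✗ (needs contraction — b ×2)
linear ✗ (needs contraction — b ×2)
affine ✗ (needs contraction — b ×2)
relevant ✓ (none of b, e, a, d goes unused)
unrestricted ✓ (type-checks ((T2 -> T3) -> T2 -> T3) and nothing is barred)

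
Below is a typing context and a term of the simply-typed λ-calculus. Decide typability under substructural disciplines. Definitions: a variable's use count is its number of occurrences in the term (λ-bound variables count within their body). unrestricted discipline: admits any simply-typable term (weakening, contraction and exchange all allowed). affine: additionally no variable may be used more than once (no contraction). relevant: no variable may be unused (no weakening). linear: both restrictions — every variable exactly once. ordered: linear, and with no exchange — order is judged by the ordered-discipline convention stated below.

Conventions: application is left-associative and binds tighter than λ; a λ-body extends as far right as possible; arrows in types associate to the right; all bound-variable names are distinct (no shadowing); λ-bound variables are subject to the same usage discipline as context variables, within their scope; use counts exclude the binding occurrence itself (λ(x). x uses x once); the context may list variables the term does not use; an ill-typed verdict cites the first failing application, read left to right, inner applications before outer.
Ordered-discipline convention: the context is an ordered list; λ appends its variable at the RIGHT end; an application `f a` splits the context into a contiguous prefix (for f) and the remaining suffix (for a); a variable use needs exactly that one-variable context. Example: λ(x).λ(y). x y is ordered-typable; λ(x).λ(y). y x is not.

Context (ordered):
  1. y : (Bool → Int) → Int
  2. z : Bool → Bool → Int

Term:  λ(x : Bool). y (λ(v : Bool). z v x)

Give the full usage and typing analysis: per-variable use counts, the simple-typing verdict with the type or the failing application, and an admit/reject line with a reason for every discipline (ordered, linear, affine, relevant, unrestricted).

use counts: y: 1×, z: 1×, x [bound]: 1×, v [bound]: 1×
uses in reading order: y, z, v, x
typing: the term checks, with type Bool → Int
ordered: ✗, needs exchange: uses follow y, z, v, x
linear: ✓, exactly-once usage across y, z, x, v
affine: ✓, y, z, x, v: no repeats, contraction unneeded
relevant: ✓, none of y, z, x, v goes unused
unrestricted: ✓, simply typable at Bool → Int; W, C, E all held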